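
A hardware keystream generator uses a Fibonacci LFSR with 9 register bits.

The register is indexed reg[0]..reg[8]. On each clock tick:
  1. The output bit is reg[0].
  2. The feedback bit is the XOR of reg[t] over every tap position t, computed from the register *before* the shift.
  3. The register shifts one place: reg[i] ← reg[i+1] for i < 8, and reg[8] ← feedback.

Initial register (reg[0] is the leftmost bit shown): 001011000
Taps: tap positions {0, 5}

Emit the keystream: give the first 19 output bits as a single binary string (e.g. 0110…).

step | reg (before) | out | fb
   0 | 001011000 | 0 | 1
   1 | 010110001 | 0 | 0
   2 | 101100010 | 1 | 1
   3 | 011000101 | 0 | 0
   4 | 110001010 | 1 | 0
   5 | 100010100 | 1 | 1
   6 | 000101001 | 0 | 1
   7 | 001010011 | 0 | 0
   8 | 010100110 | 0 | 0
   9 | 101001100 | 1 | 0
  10 | 010011000 | 0 | 1
  11 | 100110001 | 1 | 1
  12 | 001100011 | 0 | 0
  13 | 011000110 | 0 | 0
  14 | 110001100 | 1 | 0
  15 | 100011000 | 1 | 0
  16 | 000110000 | 0 | 0
  17 | 001100000 | 0 | 0
  18 | 011000000 | 0 | 0

0010110001010011000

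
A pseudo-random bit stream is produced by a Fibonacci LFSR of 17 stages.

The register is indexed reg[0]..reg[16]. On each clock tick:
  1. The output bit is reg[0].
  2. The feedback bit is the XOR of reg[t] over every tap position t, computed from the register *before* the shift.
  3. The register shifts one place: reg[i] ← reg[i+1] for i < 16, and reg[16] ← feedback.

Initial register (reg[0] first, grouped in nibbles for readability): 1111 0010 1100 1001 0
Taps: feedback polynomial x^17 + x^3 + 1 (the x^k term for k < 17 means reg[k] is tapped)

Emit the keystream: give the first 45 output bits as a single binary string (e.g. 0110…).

step | reg (before) | out | fb
   0 | 11110010110010010 | 1 | 0
   1 | 11100101100100100 | 1 | 1
   2 | 11001011001001001 | 1 | 1
   3 | 10010110010010011 | 1 | 0
   4 | 00101100100100110 | 0 | 0
   5 | 01011001001001100 | 0 | 1
   6 | 10110010010011001 | 1 | 0
   7 | 01100100100110010 | 0 | 0
   8 | 11001001001100100 | 1 | 1
   9 | 10010010011001001 | 1 | 0
  10 | 00100100110010010 | 0 | 0
  11 | 01001001100100100 | 0 | 0
  12 | 10010011001001000 | 1 | 0
  13 | 00100110010010000 | 0 | 0
  14 | 01001100100100000 | 0 | 0
  15 | 10011001001000000 | 1 | 0
  16 | 00110010010000000 | 0 | 1
  17 | 01100100100000001 | 0 | 0
  18 | 11001001000000010 | 1 | 1
  19 | 10010010000000101 | 1 | 0
  20 | 00100100000001010 | 0 | 0
  21 | 01001000000010100 | 0 | 0
  22 | 10010000000101000 | 1 | 0
  23 | 00100000001010000 | 0 | 0
  24 | 01000000010100000 | 0 | 0
  25 | 10000000101000000 | 1 | 1
  26 | 00000001010000001 | 0 | 0
  27 | 00000010100000010 | 0 | 0
  28 | 00000101000000100 | 0 | 0
  29 | 00001010000001000 | 0 | 0
  30 | 00010100000010000 | 0 | 1
  31 | 00101000000100001 | 0 | 0
  32 | 01010000001000010 | 0 | 1
  33 | 10100000010000101 | 1 | 1
  34 | 01000000100001011 | 0 | 0
  35 | 10000001000010110 | 1 | 1
  36 | 00000010000101101 | 0 | 0
  37 | 00000100001011010 | 0 | 0
  38 | 00001000010110100 | 0 | 0
  39 | 00010000101101000 | 0 | 1
  40 | 00100001011010001 | 0 | 0
  41 | 01000010110100010 | 0 | 0
  42 | 10000101101000100 | 1 | 1
  43 | 00001011010001001 | 0 | 0
  44 | 00010110100010010 | 0 | 1

111100101100100100110010010000000101000000100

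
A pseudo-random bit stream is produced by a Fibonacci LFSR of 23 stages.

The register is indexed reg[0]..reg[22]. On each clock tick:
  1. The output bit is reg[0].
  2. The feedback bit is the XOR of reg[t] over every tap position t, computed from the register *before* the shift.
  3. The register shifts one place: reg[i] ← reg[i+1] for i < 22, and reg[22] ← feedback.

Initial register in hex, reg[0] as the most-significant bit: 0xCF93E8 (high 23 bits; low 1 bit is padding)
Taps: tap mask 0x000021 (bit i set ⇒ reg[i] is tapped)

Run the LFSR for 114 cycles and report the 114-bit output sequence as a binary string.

110011111001001111101000011110111101110111001110000000001100100000011100001100111001011100110100100000101110001101

k : reg_k → out_k, fb_k
0: 11001111100100111110100 → 1, fb=0
1: 10011111001001111101000 → 1, fb=0
2: 00111110010011111010000 → 0, fb=1
3: 01111100100111110100001 → 0, fb=1
4: 11111001001111101000011 → 1, fb=1
5: 11110010011111010000111 → 1, fb=1
6: 11100100111110100001111 → 1, fb=0
7: 11001001111101000011110 → 1, fb=1
8: 10010011111010000111101 → 1, fb=1
9: 00100111110100001111011 → 0, fb=1
10: 01001111101000011110111 → 0, fb=1
11: 10011111010000111101111 → 1, fb=0
12: 00111110100001111011110 → 0, fb=1
13: 01111101000011110111101 → 0, fb=1
14: 11111010000111101111011 → 1, fb=1
15: 11110100001111011110111 → 1, fb=0
16: 11101000011110111101110 → 1, fb=1
17: 11010000111101111011101 → 1, fb=1
18: 10100001111011110111011 → 1, fb=1
19: 01000011110111101110111 → 0, fb=0
20: 10000111101111011101110 → 1, fb=0
21: 00001111011110111011100 → 0, fb=1
22: 00011110111101110111001 → 0, fb=1
23: 00111101111011101110011 → 0, fb=1
24: 01111011110111011100111 → 0, fb=0
25: 11110111101110111001110 → 1, fb=0
26: 11101111011101110011100 → 1, fb=0
27: 11011110111011100111000 → 1, fb=0
28: 10111101110111001110000 → 1, fb=0
29: 01111011101110011100000 → 0, fb=0
30: 11110111011100111000000 → 1, fb=0
31: 11101110111001110000000 → 1, fb=0
32: 11011101110011100000000 → 1, fb=0
33: 10111011100111000000000 → 1, fb=1
34: 01110111001110000000001 → 0, fb=1
35: 11101110011100000000011 → 1, fb=0
36: 11011100111000000000110 → 1, fb=0
37: 10111001110000000001100 → 1, fb=1
38: 01110011100000000011001 → 0, fb=0
39: 11100111000000000110010 → 1, fb=0
40: 11001110000000001100100 → 1, fb=0
41: 10011100000000011001000 → 1, fb=0
42: 00111000000000110010000 → 0, fb=0
43: 01110000000001100100000 → 0, fb=0
44: 11100000000011001000000 → 1, fb=1
45: 11000000000110010000001 → 1, fb=1
46: 10000000001100100000011 → 1, fb=1
47: 00000000011001000000111 → 0, fb=0
48: 00000000110010000001110 → 0, fb=0
49: 00000001100100000011100 → 0, fb=0
50: 00000011001000000111000 → 0, fb=0
51: 00000110010000001110000 → 0, fb=1
52: 00001100100000011100001 → 0, fb=1
53: 00011001000000111000011 → 0, fb=0
54: 00110010000001110000110 → 0, fb=0
55: 01100100000011100001100 → 0, fb=1
56: 11001000000111000011001 → 1, fb=1
57: 10010000001110000110011 → 1, fb=1
58: 00100000011100001100111 → 0, fb=0
59: 01000000111000011001110 → 0, fb=0
60: 10000001110000110011100 → 1, fb=1
61: 00000011100001100111001 → 0, fb=0
62: 00000111000011001110010 → 0, fb=1
63: 00001110000110011100101 → 0, fb=1
64: 00011100001100111001011 → 0, fb=1
65: 00111000011001110010111 → 0, fb=0
66: 01110000110011100101110 → 0, fb=0
67: 11100001100111001011100 → 1, fb=1
68: 11000011001110010111001 → 1, fb=1
69: 10000110011100101110011 → 1, fb=0
70: 00001100111001011100110 → 0, fb=1
71: 00011001110010111001101 → 0, fb=0
72: 00110011100101110011010 → 0, fb=0
73: 01100111001011100110100 → 0, fb=1
74: 11001110010111001101001 → 1, fb=0
75: 10011100101110011010010 → 1, fb=0
76: 00111001011100110100100 → 0, fb=0
77: 01110010111001101001000 → 0, fb=0
78: 11100101110011010010000 → 1, fb=0
79: 11001011100110100100000 → 1, fb=1
80: 10010111001101001000001 → 1, fb=0
81: 00101110011010010000010 → 0, fb=1
82: 01011100110100100000101 → 0, fb=1
83: 10111001101001000001011 → 1, fb=1
84: 01110011010010000010111 → 0, fb=0
85: 11100110100100000101110 → 1, fb=0
86: 11001101001000001011100 → 1, fb=0
87: 10011010010000010111000 → 1, fb=1
88: 00110100100000101110001 → 0, fb=1
89: 01101001000001011100011 → 0, fb=0
90: 11010010000010111000110 → 1, fb=1
91: 10100100000101110001101 → 1, fb=0
92: 01001000001011100011010 → 0, fb=0
93: 10010000010111000110100 → 1, fb=1
94: 00100000101110001101001 → 0, fb=0
95: 01000001011100011010010 → 0, fb=0
96: 10000010111000110100100 → 1, fb=1
97: 00000101110001101001001 → 0, fb=1
98: 00001011100011010010011 → 0, fb=0
99: 00010111000110100100110 → 0, fb=1
100: 00101110001101001001101 → 0, fb=1
101: 01011100011010010011011 → 0, fb=1
102: 10111000110100100110111 → 1, fb=1
103: 01110001101001001101111 → 0, fb=0
104: 11100011010010011011110 → 1, fb=1
105: 11000110100100110111101 → 1, fb=0
106: 10001101001001101111010 → 1, fb=0
107: 00011010010011011110100 → 0, fb=0
108: 00110100100110111101000 → 0, fb=1
109: 01101001001101111010001 → 0, fb=0
110: 11010010011011110100010 → 1, fb=1
111: 10100100110111101000101 → 1, fb=0
112: 01001001101111010001010 → 0, fb=0
113: 10010011011110100010100 → 1, fb=1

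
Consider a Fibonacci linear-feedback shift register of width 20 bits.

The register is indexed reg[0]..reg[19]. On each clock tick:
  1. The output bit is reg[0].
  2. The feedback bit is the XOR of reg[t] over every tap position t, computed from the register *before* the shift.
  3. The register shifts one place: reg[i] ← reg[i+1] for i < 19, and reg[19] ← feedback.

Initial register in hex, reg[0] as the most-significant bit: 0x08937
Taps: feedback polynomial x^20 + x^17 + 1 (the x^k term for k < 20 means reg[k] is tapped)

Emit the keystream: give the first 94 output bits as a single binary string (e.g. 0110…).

step | reg (before) | out | fb
   0 | 00001000100100110111 | 0 | 1
   1 | 00010001001001101111 | 0 | 1
   2 | 00100010010011011111 | 0 | 1
   3 | 01000100100110111111 | 0 | 1
   4 | 10001001001101111111 | 1 | 0
   5 | 00010010011011111110 | 0 | 1
   6 | 00100100110111111101 | 0 | 1
   7 | 01001001101111111011 | 0 | 0
   8 | 10010011011111110110 | 1 | 0
   9 | 00100110111111101100 | 0 | 1
  10 | 01001101111111011001 | 0 | 0
  11 | 10011011111110110010 | 1 | 1
  12 | 00110111111101100101 | 0 | 1
  13 | 01101111111011001011 | 0 | 0
  14 | 11011111110110010110 | 1 | 0
  15 | 10111111101100101100 | 1 | 0
  16 | 01111111011001011000 | 0 | 0
  17 | 11111110110010110000 | 1 | 1
  18 | 11111101100101100001 | 1 | 1
  19 | 11111011001011000011 | 1 | 1
  20 | 11110110010110000111 | 1 | 0
  21 | 11101100101100001110 | 1 | 0
  22 | 11011001011000011100 | 1 | 0
  23 | 10110010110000111000 | 1 | 1
  24 | 01100101100001110001 | 0 | 0
  25 | 11001011000011100010 | 1 | 1
  26 | 10010110000111000101 | 1 | 0
  27 | 00101100001110001010 | 0 | 0
  28 | 01011000011100010100 | 0 | 1
  29 | 10110000111000101001 | 1 | 1
  30 | 01100001110001010011 | 0 | 0
  31 | 11000011100010100110 | 1 | 0
  32 | 10000111000101001100 | 1 | 0
  33 | 00001110001010011000 | 0 | 0
  34 | 00011100010100110000 | 0 | 0
  35 | 00111000101001100000 | 0 | 0
  36 | 01110001010011000000 | 0 | 0
  37 | 11100010100110000000 | 1 | 1
  38 | 11000101001100000001 | 1 | 1
  39 | 10001010011000000011 | 1 | 1
  40 | 00010100110000000111 | 0 | 1
  41 | 00101001100000001111 | 0 | 1
  42 | 01010011000000011111 | 0 | 1
  43 | 10100110000000111111 | 1 | 0
  44 | 01001100000001111110 | 0 | 1
  45 | 10011000000011111101 | 1 | 0
  46 | 00110000000111111010 | 0 | 0
  47 | 01100000001111110100 | 0 | 1
  48 | 11000000011111101001 | 1 | 1
  49 | 10000000111111010011 | 1 | 1
  50 | 00000001111110100111 | 0 | 1
  51 | 00000011111101001111 | 0 | 1
  52 | 00000111111010011111 | 0 | 1
  53 | 00001111110100111111 | 0 | 1
  54 | 00011111101001111111 | 0 | 1
  55 | 00111111010011111111 | 0 | 1
  56 | 01111110100111111111 | 0 | 1
  57 | 11111101001111111111 | 1 | 0
  58 | 11111010011111111110 | 1 | 0
  59 | 11110100111111111100 | 1 | 0
  60 | 11101001111111111000 | 1 | 1
  61 | 11010011111111110001 | 1 | 1
  62 | 10100111111111100011 | 1 | 1
  63 | 01001111111111000111 | 0 | 1
  64 | 10011111111110001111 | 1 | 0
  65 | 00111111111100011110 | 0 | 1
  66 | 01111111111000111101 | 0 | 1
  67 | 11111111110001111011 | 1 | 1
  68 | 11111111100011110111 | 1 | 0
  69 | 11111111000111101110 | 1 | 0
  70 | 11111110001111011100 | 1 | 0
  71 | 11111100011110111000 | 1 | 1
  72 | 11111000111101110001 | 1 | 1
  73 | 11110001111011100011 | 1 | 1
  74 | 11100011110111000111 | 1 | 0
  75 | 11000111101110001110 | 1 | 0
  76 | 10001111011100011100 | 1 | 0
  77 | 00011110111000111000 | 0 | 0
  78 | 00111101110001110000 | 0 | 0
  79 | 01111011100011100000 | 0 | 0
  80 | 11110111000111000000 | 1 | 1
  81 | 11101110001110000001 | 1 | 1
  82 | 11011100011100000011 | 1 | 1
  83 | 10111000111000000111 | 1 | 0
  84 | 01110001110000001110 | 0 | 1
  85 | 11100011100000011101 | 1 | 0
  86 | 11000111000000111010 | 1 | 1
  87 | 10001110000001110101 | 1 | 0
  88 | 00011100000011101010 | 0 | 0
  89 | 00111000000111010100 | 0 | 1
  90 | 01110000001110101001 | 0 | 0
  91 | 11100000011101010010 | 1 | 1
  92 | 11000000111010100101 | 1 | 0
  93 | 10000001110101001010 | 1 | 1

0000100010010011011111110110010110000111000101001100000001111110100111111111100011110111000111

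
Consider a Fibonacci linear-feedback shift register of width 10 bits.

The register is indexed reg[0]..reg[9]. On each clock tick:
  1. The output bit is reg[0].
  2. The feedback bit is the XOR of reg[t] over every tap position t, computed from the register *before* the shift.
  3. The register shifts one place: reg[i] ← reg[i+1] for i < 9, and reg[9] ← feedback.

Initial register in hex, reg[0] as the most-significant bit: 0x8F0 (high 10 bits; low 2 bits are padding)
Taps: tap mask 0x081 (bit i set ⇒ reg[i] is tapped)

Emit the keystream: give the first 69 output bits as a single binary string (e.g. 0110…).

100011110000001110110110001010001001100100000110100100111101111100010

step | reg (before) | out | fb
   0 | 1000111100 | 1 | 0
   1 | 0001111000 | 0 | 0
   2 | 0011110000 | 0 | 0
   3 | 0111100000 | 0 | 0
   4 | 1111000000 | 1 | 1
   5 | 1110000001 | 1 | 1
   6 | 1100000011 | 1 | 1
   7 | 1000000111 | 1 | 0
   8 | 0000001110 | 0 | 1
   9 | 0000011101 | 0 | 1
  10 | 0000111011 | 0 | 0
  11 | 0001110110 | 0 | 1
  12 | 0011101101 | 0 | 1
  13 | 0111011011 | 0 | 0
  14 | 1110110110 | 1 | 0
  15 | 1101101100 | 1 | 0
  16 | 1011011000 | 1 | 1
  17 | 0110110001 | 0 | 0
  18 | 1101100010 | 1 | 1
  19 | 1011000101 | 1 | 0
  20 | 0110001010 | 0 | 0
  21 | 1100010100 | 1 | 0
  22 | 1000101000 | 1 | 1
  23 | 0001010001 | 0 | 0
  24 | 0010100010 | 0 | 0
  25 | 0101000100 | 0 | 1
  26 | 1010001001 | 1 | 1
  27 | 0100010011 | 0 | 0
  28 | 1000100110 | 1 | 0
  29 | 0001001100 | 0 | 1
  30 | 0010011001 | 0 | 0
  31 | 0100110010 | 0 | 0
  32 | 1001100100 | 1 | 0
  33 | 0011001000 | 0 | 0
  34 | 0110010000 | 0 | 0
  35 | 1100100000 | 1 | 1
  36 | 1001000001 | 1 | 1
  37 | 0010000011 | 0 | 0
  38 | 0100000110 | 0 | 1
  39 | 1000001101 | 1 | 0
  40 | 0000011010 | 0 | 0
  41 | 0000110100 | 0 | 1
  42 | 0001101001 | 0 | 0
  43 | 0011010010 | 0 | 0
  44 | 0110100100 | 0 | 1
  45 | 1101001001 | 1 | 1
  46 | 1010010011 | 1 | 1
  47 | 0100100111 | 0 | 1
  48 | 1001001111 | 1 | 0
  49 | 0010011110 | 0 | 1
  50 | 0100111101 | 0 | 1
  51 | 1001111011 | 1 | 1
  52 | 0011110111 | 0 | 1
  53 | 0111101111 | 0 | 1
  54 | 1111011111 | 1 | 0
  55 | 1110111110 | 1 | 0
  56 | 1101111100 | 1 | 0
  57 | 1011111000 | 1 | 1
  58 | 0111110001 | 0 | 0
  59 | 1111100010 | 1 | 1
  60 | 1111000101 | 1 | 0
  61 | 1110001010 | 1 | 1
  62 | 1100010101 | 1 | 0
  63 | 1000101010 | 1 | 1
  64 | 0001010101 | 0 | 1
  65 | 0010101011 | 0 | 0
  66 | 0101010110 | 0 | 1
  67 | 1010101101 | 1 | 0
  68 | 0101011010 | 0 | 0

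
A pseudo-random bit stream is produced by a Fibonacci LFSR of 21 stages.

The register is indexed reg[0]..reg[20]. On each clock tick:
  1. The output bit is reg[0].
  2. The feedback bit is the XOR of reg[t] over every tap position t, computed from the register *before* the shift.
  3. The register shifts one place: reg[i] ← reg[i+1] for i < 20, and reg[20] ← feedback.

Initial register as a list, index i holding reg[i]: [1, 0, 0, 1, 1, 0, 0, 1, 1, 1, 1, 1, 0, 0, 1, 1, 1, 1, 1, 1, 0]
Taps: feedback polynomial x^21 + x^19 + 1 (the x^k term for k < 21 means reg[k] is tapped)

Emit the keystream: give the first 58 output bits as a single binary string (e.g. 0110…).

tick  register→output (feedback)
  0  100110011111001111110→1 (0)
  1  001100111110011111100→0 (0)
  2  011001111100111111000→0 (0)
  3  110011111001111110000→1 (1)
  4  100111110011111100001→1 (1)
  5  001111100111111000011→0 (1)
  6  011111001111110000111→0 (1)
  7  111110011111100001111→1 (0)
  8  111100111111000011110→1 (0)
  9  111001111110000111100→1 (1)
 10  110011111100001111001→1 (1)
 11  100111111000011110011→1 (0)
 12  001111110000111100110→0 (1)
 13  011111100001111001101→0 (0)
 14  111111000011110011010→1 (0)
 15  111110000111100110100→1 (1)
 16  111100001111001101001→1 (1)
 17  111000011110011010011→1 (0)
 18  110000111100110100110→1 (0)
 19  100001111001101001100→1 (1)
 20  000011110011010011001→0 (0)
 21  000111100110100110010→0 (1)
 22  001111001101001100101→0 (0)
 23  011110011010011001010→0 (1)
 24  111100110100110010101→1 (1)
 25  111001101001100101011→1 (0)
 26  110011010011001010110→1 (0)
 27  100110100110010101100→1 (1)
 28  001101001100101011001→0 (0)
 29  011010011001010110010→0 (1)
 30  110100110010101100101→1 (1)
 31  101001100101011001011→1 (0)
 32  010011001010110010110→0 (1)
 33  100110010101100101101→1 (1)
 34  001100101011001011011→0 (1)
 35  011001010110010110111→0 (1)
 36  110010101100101101111→1 (0)
 37  100101011001011011110→1 (0)
 38  001010110010110111100→0 (0)
 39  010101100101101111000→0 (0)
 40  101011001011011110000→1 (1)
 41  010110010110111100001→0 (0)
 42  101100101101111000010→1 (0)
 43  011001011011110000100→0 (0)
 44  110010110111100001000→1 (1)
 45  100101101111000010001→1 (1)
 46  001011011110000100011→0 (1)
 47  010110111100001000111→0 (1)
 48  101101111000010001111→1 (0)
 49  011011110000100011110→0 (1)
 50  110111100001000111101→1 (1)
 51  101111000010001111011→1 (0)
 52  011110000100011110110→0 (1)
 53  111100001000111101101→1 (1)
 54  111000010001111011011→1 (0)
 55  110000100011110110110→1 (0)
 56  100001000111101101100→1 (1)
 57  000010001111011011001→0 (0)

1001100111110011111100001111001101001100101011001011011110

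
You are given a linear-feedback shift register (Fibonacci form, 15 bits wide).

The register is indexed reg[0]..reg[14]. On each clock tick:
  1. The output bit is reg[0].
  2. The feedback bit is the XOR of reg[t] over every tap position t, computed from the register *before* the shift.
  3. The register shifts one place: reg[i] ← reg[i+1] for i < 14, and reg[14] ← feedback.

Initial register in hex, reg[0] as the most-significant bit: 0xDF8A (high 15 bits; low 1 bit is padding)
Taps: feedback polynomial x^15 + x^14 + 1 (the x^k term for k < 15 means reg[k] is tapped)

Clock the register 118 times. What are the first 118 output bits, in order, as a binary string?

step | reg (before) | out | fb
   0 | 110111111000101 | 1 | 0
   1 | 101111110001010 | 1 | 1
   2 | 011111100010101 | 0 | 1
   3 | 111111000101011 | 1 | 0
   4 | 111110001010110 | 1 | 1
   5 | 111100010101101 | 1 | 0
   6 | 111000101011010 | 1 | 1
   7 | 110001010110101 | 1 | 0
   8 | 100010101101010 | 1 | 1
   9 | 000101011010101 | 0 | 1
  10 | 001010110101011 | 0 | 1
  11 | 010101101010111 | 0 | 1
  12 | 101011010101111 | 1 | 0
  13 | 010110101011110 | 0 | 0
  14 | 101101010111100 | 1 | 1
  15 | 011010101111001 | 0 | 1
  16 | 110101011110011 | 1 | 0
  17 | 101010111100110 | 1 | 1
  18 | 010101111001101 | 0 | 1
  19 | 101011110011011 | 1 | 0
  20 | 010111100110110 | 0 | 0
  21 | 101111001101100 | 1 | 1
  22 | 011110011011001 | 0 | 1
  23 | 111100110110011 | 1 | 0
  24 | 111001101100110 | 1 | 1
  25 | 110011011001101 | 1 | 0
  26 | 100110110011010 | 1 | 1
  27 | 001101100110101 | 0 | 1
  28 | 011011001101011 | 0 | 1
  29 | 110110011010111 | 1 | 0
  30 | 101100110101110 | 1 | 1
  31 | 011001101011101 | 0 | 1
  32 | 110011010111011 | 1 | 0
  33 | 100110101110110 | 1 | 1
  34 | 001101011101101 | 0 | 1
  35 | 011010111011011 | 0 | 1
  36 | 110101110110111 | 1 | 0
  37 | 101011101101110 | 1 | 1
  38 | 010111011011101 | 0 | 1
  39 | 101110110111011 | 1 | 0
  40 | 011101101110110 | 0 | 0
  41 | 111011011101100 | 1 | 1
  42 | 110110111011001 | 1 | 0
  43 | 101101110110010 | 1 | 1
  44 | 011011101100101 | 0 | 1
  45 | 110111011001011 | 1 | 0
  46 | 101110110010110 | 1 | 1
  47 | 011101100101101 | 0 | 1
  48 | 111011001011011 | 1 | 0
  49 | 110110010110110 | 1 | 1
  50 | 101100101101101 | 1 | 0
  51 | 011001011011010 | 0 | 0
  52 | 110010110110100 | 1 | 1
  53 | 100101101101001 | 1 | 0
  54 | 001011011010010 | 0 | 0
  55 | 010110110100100 | 0 | 0
  56 | 101101101001000 | 1 | 1
  57 | 011011010010001 | 0 | 1
  58 | 110110100100011 | 1 | 0
  59 | 101101001000110 | 1 | 1
  60 | 011010010001101 | 0 | 1
  61 | 110100100011011 | 1 | 0
  62 | 101001000110110 | 1 | 1
  63 | 010010001101101 | 0 | 1
  64 | 100100011011011 | 1 | 0
  65 | 001000110110110 | 0 | 0
  66 | 010001101101100 | 0 | 0
  67 | 100011011011000 | 1 | 1
  68 | 000110110110001 | 0 | 1
  69 | 001101101100011 | 0 | 1
  70 | 011011011000111 | 0 | 1
  71 | 110110110001111 | 1 | 0
  72 | 101101100011110 | 1 | 1
  73 | 011011000111101 | 0 | 1
  74 | 110110001111011 | 1 | 0
  75 | 101100011110110 | 1 | 1
  76 | 011000111101101 | 0 | 1
  77 | 110001111011011 | 1 | 0
  78 | 100011110110110 | 1 | 1
  79 | 000111101101101 | 0 | 1
  80 | 001111011011011 | 0 | 1
  81 | 011110110110111 | 0 | 1
  82 | 111101101101111 | 1 | 0
  83 | 111011011011110 | 1 | 1
  84 | 110110110111101 | 1 | 0
  85 | 101101101111010 | 1 | 1
  86 | 011011011110101 | 0 | 1
  87 | 110110111101011 | 1 | 0
  88 | 101101111010110 | 1 | 1
  89 | 011011110101101 | 0 | 1
  90 | 110111101011011 | 1 | 0
  91 | 101111010110110 | 1 | 1
  92 | 011110101101101 | 0 | 1
  93 | 111101011011011 | 1 | 0
  94 | 111010110110110 | 1 | 1
  95 | 110101101101101 | 1 | 0
  96 | 101011011011010 | 1 | 1
  97 | 010110110110101 | 0 | 1
  98 | 101101101101011 | 1 | 0
  99 | 011011011010110 | 0 | 0
 100 | 110110110101100 | 1 | 1
 101 | 101101101011001 | 1 | 0
 102 | 011011010110010 | 0 | 0
 103 | 110110101100100 | 1 | 1
 104 | 101101011001001 | 1 | 0
 105 | 011010110010010 | 0 | 0
 106 | 110101100100100 | 1 | 1
 107 | 101011001001001 | 1 | 0
 108 | 010110010010010 | 0 | 0
 109 | 101100100100100 | 1 | 1
 110 | 011001001001001 | 0 | 1
 111 | 110010010010011 | 1 | 0
 112 | 100100100100110 | 1 | 1
 113 | 001001001001101 | 0 | 1
 114 | 010010010011011 | 0 | 1
 115 | 100100100110111 | 1 | 0
 116 | 001001001101110 | 0 | 0
 117 | 010010011011100 | 0 | 0

1101111110001010110101011110011011001101011101101110110010110110100100011011011000111101101101111010110110110101100100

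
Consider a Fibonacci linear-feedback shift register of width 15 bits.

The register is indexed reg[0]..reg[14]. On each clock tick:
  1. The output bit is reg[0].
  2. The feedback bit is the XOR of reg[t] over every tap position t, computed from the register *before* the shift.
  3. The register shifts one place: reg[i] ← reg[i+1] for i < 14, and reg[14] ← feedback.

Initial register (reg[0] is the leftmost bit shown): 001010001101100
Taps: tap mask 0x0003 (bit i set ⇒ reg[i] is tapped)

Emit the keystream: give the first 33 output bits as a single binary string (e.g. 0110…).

tick  register→output (feedback)
  0  001010001101100→0 (0)
  1  010100011011000→0 (1)
  2  101000110110001→1 (1)
  3  010001101100011→0 (1)
  4  100011011000111→1 (1)
  5  000110110001111→0 (0)
  6  001101100011110→0 (0)
  7  011011000111100→0 (1)
  8  110110001111001→1 (0)
  9  101100011110010→1 (1)
 10  011000111100101→0 (1)
 11  110001111001011→1 (0)
 12  100011110010110→1 (1)
 13  000111100101101→0 (0)
 14  001111001011010→0 (0)
 15  011110010110100→0 (1)
 16  111100101101001→1 (0)
 17  111001011010010→1 (0)
 18  110010110100100→1 (0)
 19  100101101001000→1 (1)
 20  001011010010001→0 (0)
 21  010110100100010→0 (1)
 22  101101001000101→1 (1)
 23  011010010001011→0 (1)
 24  110100100010111→1 (0)
 25  101001000101110→1 (1)
 26  010010001011101→0 (1)
 27  100100010111011→1 (1)
 28  001000101110111→0 (0)
 29  010001011101110→0 (1)
 30  100010111011101→1 (1)
 31  000101110111011→0 (0)
 32  001011101110110→0 (0)

001010001101100011110010110100100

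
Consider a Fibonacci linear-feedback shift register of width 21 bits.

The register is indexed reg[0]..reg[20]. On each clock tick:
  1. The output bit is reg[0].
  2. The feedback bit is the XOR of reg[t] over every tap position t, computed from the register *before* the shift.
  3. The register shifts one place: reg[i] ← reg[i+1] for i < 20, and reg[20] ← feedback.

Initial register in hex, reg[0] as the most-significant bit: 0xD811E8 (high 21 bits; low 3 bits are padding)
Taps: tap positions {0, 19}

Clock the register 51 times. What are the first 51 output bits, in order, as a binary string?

110110000001000111101101101010100000110001110001000

k : reg_k → out_k, fb_k
0: 110110000001000111101 → 1, fb=1
1: 101100000010001111011 → 1, fb=0
2: 011000000100011110110 → 0, fb=1
3: 110000001000111101101 → 1, fb=1
4: 100000010001111011011 → 1, fb=0
5: 000000100011110110110 → 0, fb=1
6: 000001000111101101101 → 0, fb=0
7: 000010001111011011010 → 0, fb=1
8: 000100011110110110101 → 0, fb=0
9: 001000111101101101010 → 0, fb=1
10: 010001111011011010101 → 0, fb=0
11: 100011110110110101010 → 1, fb=0
12: 000111101101101010100 → 0, fb=0
13: 001111011011010101000 → 0, fb=0
14: 011110110110101010000 → 0, fb=0
15: 111101101101010100000 → 1, fb=1
16: 111011011010101000001 → 1, fb=1
17: 110110110101010000011 → 1, fb=0
18: 101101101010100000110 → 1, fb=0
19: 011011010101000001100 → 0, fb=0
20: 110110101010000011000 → 1, fb=1
21: 101101010100000110001 → 1, fb=1
22: 011010101000001100011 → 0, fb=1
23: 110101010000011000111 → 1, fb=0
24: 101010100000110001110 → 1, fb=0
25: 010101000001100011100 → 0, fb=0
26: 101010000011000111000 → 1, fb=1
27: 010100000110001110001 → 0, fb=0
28: 101000001100011100010 → 1, fb=0
29: 010000011000111000100 → 0, fb=0
30: 100000110001110001000 → 1, fb=1
31: 000001100011100010001 → 0, fb=0
32: 000011000111000100010 → 0, fb=1
33: 000110001110001000101 → 0, fb=0
34: 001100011100010001010 → 0, fb=1
35: 011000111000100010101 → 0, fb=0
36: 110001110001000101010 → 1, fb=0
37: 100011100010001010100 → 1, fb=1
38: 000111000100010101001 → 0, fb=0
39: 001110001000101010010 → 0, fb=1
40: 011100010001010100101 → 0, fb=0
41: 111000100010101001010 → 1, fb=0
42: 110001000101010010100 → 1, fb=1
43: 100010001010100101001 → 1, fb=1
44: 000100010101001010011 → 0, fb=1
45: 001000101010010100111 → 0, fb=1
46: 010001010100101001111 → 0, fb=1
47: 100010101001010011111 → 1, fb=0
48: 000101010010100111110 → 0, fb=1
49: 001010100101001111101 → 0, fb=0
50: 010101001010011111010 → 0, fb=1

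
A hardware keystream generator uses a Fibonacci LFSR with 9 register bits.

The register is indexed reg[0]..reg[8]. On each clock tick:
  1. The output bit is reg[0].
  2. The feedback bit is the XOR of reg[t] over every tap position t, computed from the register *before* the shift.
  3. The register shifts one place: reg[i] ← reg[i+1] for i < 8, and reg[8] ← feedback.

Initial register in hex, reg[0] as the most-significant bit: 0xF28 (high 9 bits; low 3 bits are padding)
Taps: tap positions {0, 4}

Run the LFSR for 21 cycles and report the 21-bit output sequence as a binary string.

111100101110111000000

step | reg (before) | out | fb
   0 | 111100101 | 1 | 1
   1 | 111001011 | 1 | 1
   2 | 110010111 | 1 | 0
   3 | 100101110 | 1 | 1
   4 | 001011101 | 0 | 1
   5 | 010111011 | 0 | 1
   6 | 101110111 | 1 | 0
   7 | 011101110 | 0 | 0
   8 | 111011100 | 1 | 0
   9 | 110111000 | 1 | 0
  10 | 101110000 | 1 | 0
  11 | 011100000 | 0 | 0
  12 | 111000000 | 1 | 1
  13 | 110000001 | 1 | 1
  14 | 100000011 | 1 | 1
  15 | 000000111 | 0 | 0
  16 | 000001110 | 0 | 0
  17 | 000011100 | 0 | 1
  18 | 000111001 | 0 | 1
  19 | 001110011 | 0 | 1
  20 | 011100111 | 0 | 0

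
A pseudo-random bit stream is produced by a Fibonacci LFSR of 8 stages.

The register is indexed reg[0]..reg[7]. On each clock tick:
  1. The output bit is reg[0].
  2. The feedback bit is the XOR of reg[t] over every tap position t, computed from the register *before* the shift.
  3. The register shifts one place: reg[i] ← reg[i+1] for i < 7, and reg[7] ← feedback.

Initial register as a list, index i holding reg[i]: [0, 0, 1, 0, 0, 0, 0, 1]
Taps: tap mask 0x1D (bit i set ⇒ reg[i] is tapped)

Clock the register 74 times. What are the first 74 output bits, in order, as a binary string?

step | reg (before) | out | fb
   0 | 00100001 | 0 | 1
   1 | 01000011 | 0 | 0
   2 | 10000110 | 1 | 1
   3 | 00001101 | 0 | 1
   4 | 00011011 | 0 | 0
   5 | 00110110 | 0 | 0
   6 | 01101100 | 0 | 0
   7 | 11011000 | 1 | 1
   8 | 10110001 | 1 | 1
   9 | 01100011 | 0 | 1
  10 | 11000111 | 1 | 1
  11 | 10001111 | 1 | 0
  12 | 00011110 | 0 | 0
  13 | 00111100 | 0 | 1
  14 | 01111001 | 0 | 1
  15 | 11110011 | 1 | 1
  16 | 11100111 | 1 | 0
  17 | 11001110 | 1 | 0
  18 | 10011100 | 1 | 1
  19 | 00111001 | 0 | 1
  20 | 01110011 | 0 | 0
  21 | 11100110 | 1 | 0
  22 | 11001100 | 1 | 0
  23 | 10011000 | 1 | 1
  24 | 00110001 | 0 | 0
  25 | 01100010 | 0 | 1
  26 | 11000101 | 1 | 1
  27 | 10001011 | 1 | 0
  28 | 00010110 | 0 | 1
  29 | 00101101 | 0 | 0
  30 | 01011010 | 0 | 0
  31 | 10110100 | 1 | 1
  32 | 01101001 | 0 | 0
  33 | 11010010 | 1 | 0
  34 | 10100100 | 1 | 0
  35 | 01001000 | 0 | 1
  36 | 10010001 | 1 | 0
  37 | 00100010 | 0 | 1
  38 | 01000101 | 0 | 0
  39 | 10001010 | 1 | 0
  40 | 00010100 | 0 | 1
  41 | 00101001 | 0 | 0
  42 | 01010010 | 0 | 1
  43 | 10100101 | 1 | 0
  44 | 01001010 | 0 | 1
  45 | 10010101 | 1 | 0
  46 | 00101010 | 0 | 0
  47 | 01010100 | 0 | 1
  48 | 10101001 | 1 | 1
  49 | 01010011 | 0 | 1
  50 | 10100111 | 1 | 0
  51 | 01001110 | 0 | 1
  52 | 10011101 | 1 | 1
  53 | 00111011 | 0 | 1
  54 | 01110111 | 0 | 0
  55 | 11101110 | 1 | 1
  56 | 11011101 | 1 | 1
  57 | 10111011 | 1 | 0
  58 | 01110110 | 0 | 0
  59 | 11101100 | 1 | 1
  60 | 11011001 | 1 | 1
  61 | 10110011 | 1 | 1
  62 | 01100111 | 0 | 1
  63 | 11001111 | 1 | 0
  64 | 10011110 | 1 | 1
  65 | 00111101 | 0 | 1
  66 | 01111011 | 0 | 1
  67 | 11110111 | 1 | 1
  68 | 11101111 | 1 | 1
  69 | 11011111 | 1 | 1
  70 | 10111111 | 1 | 0
  71 | 01111110 | 0 | 1
  72 | 11111101 | 1 | 0
  73 | 11111010 | 1 | 0

00100001101100011110011100110001011010010001010010101001110111011001111011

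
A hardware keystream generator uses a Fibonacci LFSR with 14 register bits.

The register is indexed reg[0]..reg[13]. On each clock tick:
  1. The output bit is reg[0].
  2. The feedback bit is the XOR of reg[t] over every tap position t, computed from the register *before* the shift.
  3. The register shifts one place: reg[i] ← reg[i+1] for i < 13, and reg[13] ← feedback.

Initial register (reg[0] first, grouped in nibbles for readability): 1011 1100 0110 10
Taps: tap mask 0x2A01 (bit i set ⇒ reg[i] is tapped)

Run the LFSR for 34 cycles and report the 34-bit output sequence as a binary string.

1011110001101000110010110001000100

step | reg (before) | out | fb
   0 | 10111100011010 | 1 | 0
   1 | 01111000110100 | 0 | 0
   2 | 11110001101000 | 1 | 1
   3 | 11100011010001 | 1 | 1
   4 | 11000110100011 | 1 | 0
   5 | 10001101000110 | 1 | 0
   6 | 00011010001100 | 0 | 1
   7 | 00110100011001 | 0 | 0
   8 | 01101000110010 | 0 | 1
   9 | 11010001100101 | 1 | 1
  10 | 10100011001011 | 1 | 0
  11 | 01000110010110 | 0 | 0
  12 | 10001100101100 | 1 | 0
  13 | 00011001011000 | 0 | 1
  14 | 00110010110001 | 0 | 0
  15 | 01100101100010 | 0 | 0
  16 | 11001011000100 | 1 | 0
  17 | 10010110001000 | 1 | 1
  18 | 00101100010001 | 0 | 0
  19 | 01011000100010 | 0 | 0
  20 | 10110001000100 | 1 | 0
  21 | 01100010001000 | 0 | 0
  22 | 11000100010000 | 1 | 0
  23 | 10001000100000 | 1 | 1
  24 | 00010001000001 | 0 | 1
  25 | 00100010000011 | 0 | 1
  26 | 01000100000111 | 0 | 0
  27 | 10001000001110 | 1 | 0
  28 | 00010000011100 | 0 | 0
  29 | 00100000111000 | 0 | 1
  30 | 01000001110001 | 0 | 0
  31 | 10000011100010 | 1 | 1
  32 | 00000111000101 | 0 | 0
  33 | 00001110001010 | 0 | 0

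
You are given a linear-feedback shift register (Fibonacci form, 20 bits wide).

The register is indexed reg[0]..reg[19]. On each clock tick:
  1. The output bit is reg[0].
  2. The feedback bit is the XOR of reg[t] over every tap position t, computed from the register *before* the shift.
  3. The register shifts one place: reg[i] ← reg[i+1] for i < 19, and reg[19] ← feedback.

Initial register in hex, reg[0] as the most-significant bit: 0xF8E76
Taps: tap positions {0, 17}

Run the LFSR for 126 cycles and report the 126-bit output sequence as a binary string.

tick  register→output (feedback)
  0  11111000111001110110→1 (0)
  1  11110001110011101100→1 (0)
  2  11100011100111011000→1 (1)
  3  11000111001110110001→1 (1)
  4  10001110011101100011→1 (1)
  5  00011100111011000111→0 (1)
  6  00111001110110001111→0 (1)
  7  01110011101100011111→0 (1)
  8  11100111011000111111→1 (0)
  9  11001110110001111110→1 (0)
 10  10011101100011111100→1 (0)
 11  00111011000111111000→0 (0)
 12  01110110001111110000→0 (0)
 13  11101100011111100000→1 (1)
 14  11011000111111000001→1 (1)
 15  10110001111110000011→1 (1)
 16  01100011111100000111→0 (1)
 17  11000111111000001111→1 (0)
 18  10001111110000011110→1 (0)
 19  00011111100000111100→0 (1)
 20  00111111000001111001→0 (0)
 21  01111110000011110010→0 (0)
 22  11111100000111100100→1 (0)
 23  11111000001111001000→1 (1)
 24  11110000011110010001→1 (1)
 25  11100000111100100011→1 (1)
 26  11000001111001000111→1 (0)
 27  10000011110010001110→1 (0)
 28  00000111100100011100→0 (1)
 29  00001111001000111001→0 (0)
 30  00011110010001110010→0 (0)
 31  00111100100011100100→0 (1)
 32  01111001000111001001→0 (0)
 33  11110010001110010010→1 (1)
 34  11100100011100100101→1 (0)
 35  11001000111001001010→1 (1)
 36  10010001110010010101→1 (0)
 37  00100011100100101010→0 (0)
 38  01000111001001010100→0 (1)
 39  10001110010010101001→1 (1)
 40  00011100100101010011→0 (0)
 41  00111001001010100110→0 (1)
 42  01110010010101001101→0 (1)
 43  11100100101010011011→1 (1)
 44  11001001010100110111→1 (0)
 45  10010010101001101110→1 (0)
 46  00100101010011011100→0 (1)
 47  01001010100110111001→0 (0)
 48  10010101001101110010→1 (1)
 49  00101010011011100101→0 (1)
 50  01010100110111001011→0 (0)
 51  10101001101110010110→1 (0)
 52  01010011011100101100→0 (1)
 53  10100110111001011001→1 (1)
 54  01001101110010110011→0 (0)
 55  10011011100101100110→1 (0)
 56  00110111001011001100→0 (1)
 57  01101110010110011001→0 (0)
 58  11011100101100110010→1 (1)
 59  10111001011001100101→1 (0)
 60  01110010110011001010→0 (0)
 61  11100101100110010100→1 (0)
 62  11001011001100101000→1 (1)
 63  10010110011001010001→1 (1)
 64  00101100110010100011→0 (0)
 65  01011001100101000110→0 (1)
 66  10110011001010001101→1 (0)
 67  01100110010100011010→0 (0)
 68  11001100101000110100→1 (0)
 69  10011001010001101000→1 (1)
 70  00110010100011010001→0 (0)
 71  01100101000110100010→0 (0)
 72  11001010001101000100→1 (0)
 73  10010100011010001000→1 (1)
 74  00101000110100010001→0 (0)
 75  01010001101000100010→0 (0)
 76  10100011010001000100→1 (0)
 77  01000110100010001000→0 (0)
 78  10001101000100010000→1 (1)
 79  00011010001000100001→0 (0)
 80  00110100010001000010→0 (0)
 81  01101000100010000100→0 (1)
 82  11010001000100001001→1 (1)
 83  10100010001000010011→1 (1)
 84  01000100010000100111→0 (1)
 85  10001000100001001111→1 (0)
 86  00010001000010011110→0 (1)
 87  00100010000100111101→0 (1)
 88  01000100001001111011→0 (0)
 89  10001000010011110110→1 (0)
 90  00010000100111101100→0 (1)
 91  00100001001111011001→0 (0)
 92  01000010011110110010→0 (0)
 93  10000100111101100100→1 (0)
 94  00001001111011001000→0 (0)
 95  00010011110110010000→0 (0)
 96  00100111101100100000→0 (0)
 97  01001111011001000000→0 (0)
 98  10011110110010000000→1 (1)
 99  00111101100100000001→0 (0)
100  01111011001000000010→0 (0)
101  11110110010000000100→1 (0)
102  11101100100000001000→1 (1)
103  11011001000000010001→1 (1)
104  10110010000000100011→1 (1)
105  01100100000001000111→0 (1)
106  11001000000010001111→1 (0)
107  10010000000100011110→1 (0)
108  00100000001000111100→0 (1)
109  01000000010001111001→0 (0)
110  10000000100011110010→1 (1)
111  00000001000111100101→0 (1)
112  00000010001111001011→0 (0)
113  00000100011110010110→0 (1)
114  00001000111100101101→0 (1)
115  00010001111001011011→0 (0)
116  00100011110010110110→0 (1)
117  01000111100101101101→0 (1)
118  10001111001011011011→1 (1)
119  00011110010110110111→0 (1)
120  00111100101101101111→0 (1)
121  01111001011011011111→0 (1)
122  11110010110110111111→1 (0)
123  11100101101101111110→1 (0)
124  11001011011011111100→1 (0)
125  10010110110111111000→1 (1)

111110001110011101100011111100000111100100011100100101010011011100101100110010100011010001000100001001111011001000000010001111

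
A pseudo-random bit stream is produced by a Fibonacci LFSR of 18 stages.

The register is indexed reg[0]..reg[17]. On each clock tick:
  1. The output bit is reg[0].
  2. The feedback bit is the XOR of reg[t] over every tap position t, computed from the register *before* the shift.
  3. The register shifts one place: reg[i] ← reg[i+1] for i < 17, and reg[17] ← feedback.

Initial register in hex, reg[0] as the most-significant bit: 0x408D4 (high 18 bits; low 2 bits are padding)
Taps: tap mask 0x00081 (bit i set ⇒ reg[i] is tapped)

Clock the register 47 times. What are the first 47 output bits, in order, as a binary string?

step | reg (before) | out | fb
   0 | 010000001000110101 | 0 | 0
   1 | 100000010001101010 | 1 | 0
   2 | 000000100011010100 | 0 | 0
   3 | 000001000110101000 | 0 | 0
   4 | 000010001101010000 | 0 | 0
   5 | 000100011010100000 | 0 | 1
   6 | 001000110101000001 | 0 | 1
   7 | 010001101010000011 | 0 | 0
   8 | 100011010100000110 | 1 | 0
   9 | 000110101000001100 | 0 | 0
  10 | 001101010000011000 | 0 | 1
  11 | 011010100000110001 | 0 | 0
  12 | 110101000001100010 | 1 | 1
  13 | 101010000011000101 | 1 | 1
  14 | 010100000110001011 | 0 | 0
  15 | 101000001100010110 | 1 | 1
  16 | 010000011000101101 | 0 | 1
  17 | 100000110001011011 | 1 | 0
  18 | 000001100010110110 | 0 | 0
  19 | 000011000101101100 | 0 | 0
  20 | 000110001011011000 | 0 | 0
  21 | 001100010110110000 | 0 | 1
  22 | 011000101101100001 | 0 | 0
  23 | 110001011011000010 | 1 | 0
  24 | 100010110110000100 | 1 | 0
  25 | 000101101100001000 | 0 | 0
  26 | 001011011000010000 | 0 | 1
  27 | 010110110000100001 | 0 | 1
  28 | 101101100001000011 | 1 | 1
  29 | 011011000010000111 | 0 | 0
  30 | 110110000100001110 | 1 | 1
  31 | 101100001000011101 | 1 | 1
  32 | 011000010000111011 | 0 | 1
  33 | 110000100001110111 | 1 | 1
  34 | 100001000011101111 | 1 | 1
  35 | 000010000111011111 | 0 | 0
  36 | 000100001110111110 | 0 | 0
  37 | 001000011101111100 | 0 | 1
  38 | 010000111011111001 | 0 | 1
  39 | 100001110111110011 | 1 | 0
  40 | 000011101111100110 | 0 | 0
  41 | 000111011111001100 | 0 | 1
  42 | 001110111110011001 | 0 | 1
  43 | 011101111100110011 | 0 | 1
  44 | 111011111001100111 | 1 | 0
  45 | 110111110011001110 | 1 | 0
  46 | 101111100110011100 | 1 | 1

01000000100011010100000110001011011000010000111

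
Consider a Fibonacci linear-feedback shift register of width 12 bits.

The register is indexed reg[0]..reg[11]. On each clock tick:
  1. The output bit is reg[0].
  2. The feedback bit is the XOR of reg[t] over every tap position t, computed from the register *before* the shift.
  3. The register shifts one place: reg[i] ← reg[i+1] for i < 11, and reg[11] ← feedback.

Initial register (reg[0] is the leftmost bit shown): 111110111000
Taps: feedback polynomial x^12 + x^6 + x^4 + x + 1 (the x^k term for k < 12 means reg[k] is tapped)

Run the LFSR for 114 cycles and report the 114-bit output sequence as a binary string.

step | reg (before) | out | fb
   0 | 111110111000 | 1 | 0
   1 | 111101110000 | 1 | 1
   2 | 111011100001 | 1 | 0
   3 | 110111000010 | 1 | 1
   4 | 101110000101 | 1 | 0
   5 | 011100001010 | 0 | 1
   6 | 111000010101 | 1 | 0
   7 | 110000101010 | 1 | 1
   8 | 100001010101 | 1 | 1
   9 | 000010101011 | 0 | 0
  10 | 000101010110 | 0 | 0
  11 | 001010101100 | 0 | 0
  12 | 010101011000 | 0 | 1
  13 | 101010110001 | 1 | 1
  14 | 010101100011 | 0 | 0
  15 | 101011000110 | 1 | 0
  16 | 010110001100 | 0 | 0
  17 | 101100011000 | 1 | 1
  18 | 011000110001 | 0 | 0
  19 | 110001100010 | 1 | 1
  20 | 100011000101 | 1 | 0
  21 | 000110001010 | 0 | 1
  22 | 001100010101 | 0 | 0
  23 | 011000101010 | 0 | 0
  24 | 110001010100 | 1 | 0
  25 | 100010101000 | 1 | 1
  26 | 000101010001 | 0 | 0
  27 | 001010100010 | 0 | 0
  28 | 010101000100 | 0 | 1
  29 | 101010001001 | 1 | 0
  30 | 010100010010 | 0 | 1
  31 | 101000100101 | 1 | 0
  32 | 010001001010 | 0 | 1
  33 | 100010010101 | 1 | 0
  34 | 000100101010 | 0 | 1
  35 | 001001010101 | 0 | 0
  36 | 010010101010 | 0 | 1
  37 | 100101010101 | 1 | 1
  38 | 001010101011 | 0 | 0
  39 | 010101010110 | 0 | 1
  40 | 101010101101 | 1 | 1
  41 | 010101011011 | 0 | 1
  42 | 101010110111 | 1 | 1
  43 | 010101101111 | 0 | 0
  44 | 101011011110 | 1 | 0
  45 | 010110111100 | 0 | 1
  46 | 101101111001 | 1 | 0
  47 | 011011110010 | 0 | 1
  48 | 110111100101 | 1 | 0
  49 | 101111001010 | 1 | 0
  50 | 011110010100 | 0 | 0
  51 | 111100101000 | 1 | 1
  52 | 111001010001 | 1 | 0
  53 | 110010100010 | 1 | 0
  54 | 100101000100 | 1 | 1
  55 | 001010001001 | 0 | 1
  56 | 010100010011 | 0 | 1
  57 | 101000100111 | 1 | 0
  58 | 010001001110 | 0 | 1
  59 | 100010011101 | 1 | 0
  60 | 000100111010 | 0 | 1
  61 | 001001110101 | 0 | 1
  62 | 010011101011 | 0 | 1
  63 | 100111010111 | 1 | 0
  64 | 001110101110 | 0 | 0
  65 | 011101011100 | 0 | 1
  66 | 111010111001 | 1 | 0
  67 | 110101110010 | 1 | 1
  68 | 101011100101 | 1 | 1
  69 | 010111001011 | 0 | 0
  70 | 101110010110 | 1 | 0
  71 | 011100101100 | 0 | 0
  72 | 111001011000 | 1 | 0
  73 | 110010110000 | 1 | 0
  74 | 100101100000 | 1 | 0
  75 | 001011000000 | 0 | 1
  76 | 010110000001 | 0 | 0
  77 | 101100000010 | 1 | 1
  78 | 011000000101 | 0 | 1
  79 | 110000001011 | 1 | 0
  80 | 100000010110 | 1 | 1
  81 | 000000101101 | 0 | 1
  82 | 000001011011 | 0 | 0
  83 | 000010110110 | 0 | 0
  84 | 000101101100 | 0 | 1
  85 | 001011011001 | 0 | 1
  86 | 010110110011 | 0 | 1
  87 | 101101100111 | 1 | 0
  88 | 011011001110 | 0 | 0
  89 | 110110011100 | 1 | 1
  90 | 101100111001 | 1 | 0
  91 | 011001110010 | 0 | 0
  92 | 110011100100 | 1 | 0
  93 | 100111001000 | 1 | 0
  94 | 001110010000 | 0 | 1
  95 | 011100100001 | 0 | 0
  96 | 111001000010 | 1 | 0
  97 | 110010000100 | 1 | 1
  98 | 100100001001 | 1 | 1
  99 | 001000010011 | 0 | 0
 100 | 010000100110 | 0 | 0
 101 | 100001001100 | 1 | 1
 102 | 000010011001 | 0 | 1
 103 | 000100110011 | 0 | 1
 104 | 001001100111 | 0 | 1
 105 | 010011001111 | 0 | 0
 106 | 100110011110 | 1 | 0
 107 | 001100111100 | 0 | 1
 108 | 011001111001 | 0 | 0
 109 | 110011110010 | 1 | 0
 110 | 100111100100 | 1 | 1
 111 | 001111001001 | 0 | 1
 112 | 011110010011 | 0 | 0
 113 | 111100100110 | 1 | 1

111110111000010101011000110001010100010010101010110111100101000100111010111001011000000101101100111001000010011001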